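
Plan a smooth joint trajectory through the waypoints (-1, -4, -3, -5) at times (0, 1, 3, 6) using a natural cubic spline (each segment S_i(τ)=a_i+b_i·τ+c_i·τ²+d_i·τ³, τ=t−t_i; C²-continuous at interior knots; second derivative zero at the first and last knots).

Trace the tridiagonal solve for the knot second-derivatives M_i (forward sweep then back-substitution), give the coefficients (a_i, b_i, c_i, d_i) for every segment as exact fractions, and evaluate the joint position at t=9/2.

Δ: Δ0=-3, Δ1=1/2, Δ2=-2/3
row 1: diag=6, rhs=21; c'=1/3, d'=7/2
row 2: denom=10−2·1/3=28/3; d'=(-7−2·7/2)/(28/3)=-3/2
back: M2=-3/2
back: M1=7/2−1/3·-3/2=4
M: M0=0, M1=4, M2=-3/2, M3=0
seg 0: a=-1, c=M0/2=0, d=(M1−M0)/(6·1)=2/3, b=Δ0−h0·(2M0+M1)/6=-11/3
seg 1: a=-4, c=M1/2=2, d=(M2−M1)/(6·2)=-11/24, b=Δ1−h1·(2M1+M2)/6=-5/3
seg 2: a=-3, c=M2/2=-3/4, d=(M3−M2)/(6·3)=1/12, b=Δ2−h2·(2M2+M3)/6=5/6
t_q=9/2 → seg 2, τ=3/2; S=-3+5/6·τ+-3/4·τ²+1/12·τ³=-101/32

  seg 0: a=-1 b=-11/3 c=0 d=2/3
  seg 1: a=-4 b=-5/3 c=2 d=-11/24
  seg 2: a=-3 b=5/6 c=-3/4 d=1/12
S(9/2) = -101/32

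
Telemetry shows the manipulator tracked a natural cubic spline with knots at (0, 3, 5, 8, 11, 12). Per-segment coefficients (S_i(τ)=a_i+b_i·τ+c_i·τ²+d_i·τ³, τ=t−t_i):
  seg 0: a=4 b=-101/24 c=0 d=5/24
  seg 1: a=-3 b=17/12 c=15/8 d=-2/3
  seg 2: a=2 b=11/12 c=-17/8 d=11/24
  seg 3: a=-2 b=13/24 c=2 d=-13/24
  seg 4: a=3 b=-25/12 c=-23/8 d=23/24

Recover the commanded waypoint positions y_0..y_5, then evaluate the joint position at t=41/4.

y_0=4 y_1=-3 y_2=2 y_3=-2 y_4=3 y_5=-1
S(41/4) = 1625/512

y_0 = S_0(0) = a_0 = 4
y_1 = S_1(0) = a_1 = -3
y_2 = S_2(0) = a_2 = 2
y_3 = S_3(0) = a_3 = -2
y_4 = S_4(0) = a_4 = 3
y_5 = S_4(1) = -1
t_q=41/4 is in segment 3 (τ=9/4); S_3(τ)=1625/512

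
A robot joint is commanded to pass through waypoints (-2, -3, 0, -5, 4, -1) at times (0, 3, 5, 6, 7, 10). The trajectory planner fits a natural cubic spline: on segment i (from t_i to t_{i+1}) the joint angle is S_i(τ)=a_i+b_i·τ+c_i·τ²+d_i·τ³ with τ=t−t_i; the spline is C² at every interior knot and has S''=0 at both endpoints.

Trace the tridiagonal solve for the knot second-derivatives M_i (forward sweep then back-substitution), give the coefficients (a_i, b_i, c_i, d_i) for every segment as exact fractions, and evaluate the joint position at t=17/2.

  seg 0: a=-2 b=-869/414 c=0 d=731/3726
  seg 1: a=-3 b=662/207 c=731/414 d=-2165/1656
  seg 2: a=0 b=-749/138 c=-5033/828 d=5387/828
  seg 3: a=-5 b=1601/828 c=2782/207 d=-1759/276
  seg 4: a=4 b=4013/414 c=-4703/828 d=4703/7452
S(17/2) = 5807/736

Δ: Δ0=-1/3, Δ1=3/2, Δ2=-5, Δ3=9, Δ4=-5/3
row 1: diag=10, rhs=11; c'=1/5, d'=11/10
row 2: denom=6−2·1/5=28/5; d'=(-39−2·11/10)/(28/5)=-103/14
row 3: denom=4−1·5/28=107/28; d'=(84−1·-103/14)/(107/28)=2558/107
row 4: denom=8−1·28/107=828/107; d'=(-64−1·2558/107)/(828/107)=-4703/414
back: M4=-4703/414
back: M3=2558/107−28/107·-4703/414=5564/207
back: M2=-103/14−5/28·5564/207=-5033/414
back: M1=11/10−1/5·-5033/414=731/207
M: M0=0, M1=731/207, M2=-5033/414, M3=5564/207, M4=-4703/414, M5=0
seg 0: a=-2, c=M0/2=0, d=(M1−M0)/(6·3)=731/3726, b=Δ0−h0·(2M0+M1)/6=-869/414
seg 1: a=-3, c=M1/2=731/414, d=(M2−M1)/(6·2)=-2165/1656, b=Δ1−h1·(2M1+M2)/6=662/207
seg 2: a=0, c=M2/2=-5033/828, d=(M3−M2)/(6·1)=5387/828, b=Δ2−h2·(2M2+M3)/6=-749/138
seg 3: a=-5, c=M3/2=2782/207, d=(M4−M3)/(6·1)=-1759/276, b=Δ3−h3·(2M3+M4)/6=1601/828
seg 4: a=4, c=M4/2=-4703/828, d=(M5−M4)/(6·3)=4703/7452, b=Δ4−h4·(2M4+M5)/6=4013/414
t_q=17/2 → seg 4, τ=3/2; S=4+4013/414·τ+-4703/828·τ²+4703/7452·τ³=5807/736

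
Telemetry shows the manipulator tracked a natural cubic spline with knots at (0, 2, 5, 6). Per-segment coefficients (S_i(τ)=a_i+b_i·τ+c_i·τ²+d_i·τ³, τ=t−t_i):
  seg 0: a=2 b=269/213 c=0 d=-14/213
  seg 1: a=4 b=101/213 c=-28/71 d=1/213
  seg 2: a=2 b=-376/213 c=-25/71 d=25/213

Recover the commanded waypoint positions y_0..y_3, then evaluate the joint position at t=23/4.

y_0=2 y_1=4 y_2=2 y_3=0
S(23/4) = 2397/4544

y_0 = S_0(0) = a_0 = 2
y_1 = S_1(0) = a_1 = 4
y_2 = S_2(0) = a_2 = 2
y_3 = S_2(1) = 0
t_q=23/4 is in segment 2 (τ=3/4); S_2(τ)=2397/4544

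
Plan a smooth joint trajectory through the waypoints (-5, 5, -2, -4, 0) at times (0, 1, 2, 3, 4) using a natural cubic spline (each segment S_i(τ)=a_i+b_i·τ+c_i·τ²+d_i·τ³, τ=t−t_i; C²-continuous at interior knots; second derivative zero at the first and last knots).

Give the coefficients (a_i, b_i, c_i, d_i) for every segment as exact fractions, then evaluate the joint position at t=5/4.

  seg 0: a=-5 b=829/56 c=0 d=-269/56
  seg 1: a=5 b=11/28 c=-807/56 d=393/56
  seg 2: a=-2 b=-59/8 c=93/14 d=-71/56
  seg 3: a=-4 b=59/28 c=159/56 d=-53/56
S(5/4) = 15437/3584

Δ: Δ0=10, Δ1=-7, Δ2=-2, Δ3=4
row 1: diag=4, rhs=-102; c'=1/4, d'=-51/2
row 2: denom=4−1·1/4=15/4; d'=(30−1·-51/2)/(15/4)=74/5
row 3: denom=4−1·4/15=56/15; d'=(36−1·74/5)/(56/15)=159/28
back: M3=159/28
back: M2=74/5−4/15·159/28=93/7
back: M1=-51/2−1/4·93/7=-807/28
M: M0=0, M1=-807/28, M2=93/7, M3=159/28, M4=0
seg 0: a=-5, c=M0/2=0, d=(M1−M0)/(6·1)=-269/56, b=Δ0−h0·(2M0+M1)/6=829/56
seg 1: a=5, c=M1/2=-807/56, d=(M2−M1)/(6·1)=393/56, b=Δ1−h1·(2M1+M2)/6=11/28
seg 2: a=-2, c=M2/2=93/14, d=(M3−M2)/(6·1)=-71/56, b=Δ2−h2·(2M2+M3)/6=-59/8
seg 3: a=-4, c=M3/2=159/56, d=(M4−M3)/(6·1)=-53/56, b=Δ3−h3·(2M3+M4)/6=59/28
t_q=5/4 → seg 1, τ=1/4; S=5+11/28·τ+-807/56·τ²+393/56·τ³=15437/3584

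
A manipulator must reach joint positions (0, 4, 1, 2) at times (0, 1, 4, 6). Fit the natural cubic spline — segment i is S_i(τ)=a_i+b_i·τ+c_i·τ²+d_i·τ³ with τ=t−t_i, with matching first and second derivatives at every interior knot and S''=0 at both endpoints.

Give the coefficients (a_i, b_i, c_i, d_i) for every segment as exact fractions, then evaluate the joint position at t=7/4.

Δ: Δ0=4, Δ1=-1, Δ2=1/2
row 1: diag=8, rhs=-30; c'=3/8, d'=-15/4
row 2: denom=10−3·3/8=71/8; d'=(9−3·-15/4)/(71/8)=162/71
back: M2=162/71
back: M1=-15/4−3/8·162/71=-327/71
M: M0=0, M1=-327/71, M2=162/71, M3=0
seg 0: a=0, c=M0/2=0, d=(M1−M0)/(6·1)=-109/142, b=Δ0−h0·(2M0+M1)/6=677/142
seg 1: a=4, c=M1/2=-327/142, d=(M2−M1)/(6·3)=163/426, b=Δ1−h1·(2M1+M2)/6=175/71
seg 2: a=1, c=M2/2=81/71, d=(M3−M2)/(6·2)=-27/142, b=Δ2−h2·(2M2+M3)/6=-145/142
t_q=7/4 → seg 1, τ=3/4; S=4+175/71·τ+-327/142·τ²+163/426·τ³=42847/9088

  seg 0: a=0 b=677/142 c=0 d=-109/142
  seg 1: a=4 b=175/71 c=-327/142 d=163/426
  seg 2: a=1 b=-145/142 c=81/71 d=-27/142
S(7/4) = 42847/9088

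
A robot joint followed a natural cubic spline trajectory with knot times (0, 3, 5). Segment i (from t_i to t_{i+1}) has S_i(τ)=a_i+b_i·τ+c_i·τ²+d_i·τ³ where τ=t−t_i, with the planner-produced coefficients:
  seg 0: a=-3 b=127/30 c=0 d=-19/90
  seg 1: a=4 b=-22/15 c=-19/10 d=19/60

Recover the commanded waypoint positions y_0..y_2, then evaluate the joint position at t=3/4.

y_0=-3 y_1=4 y_2=-4
S(3/4) = 11/128

y_0 = S_0(0) = a_0 = -3
y_1 = S_1(0) = a_1 = 4
y_2 = S_1(2) = -4
t_q=3/4 is in segment 0 (τ=3/4); S_0(τ)=11/128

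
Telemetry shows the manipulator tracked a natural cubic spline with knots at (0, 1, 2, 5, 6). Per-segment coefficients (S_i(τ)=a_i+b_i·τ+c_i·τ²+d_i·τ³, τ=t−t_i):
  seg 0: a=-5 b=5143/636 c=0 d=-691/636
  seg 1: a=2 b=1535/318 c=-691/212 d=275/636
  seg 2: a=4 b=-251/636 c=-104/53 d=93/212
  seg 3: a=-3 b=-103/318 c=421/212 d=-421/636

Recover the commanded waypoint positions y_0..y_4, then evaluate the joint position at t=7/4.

y_0=-5 y_1=2 y_2=4 y_3=-3 y_4=-2
S(7/4) = 53855/13568

y_0 = S_0(0) = a_0 = -5
y_1 = S_1(0) = a_1 = 2
y_2 = S_2(0) = a_2 = 4
y_3 = S_3(0) = a_3 = -3
y_4 = S_3(1) = -2
t_q=7/4 is in segment 1 (τ=3/4); S_1(τ)=53855/13568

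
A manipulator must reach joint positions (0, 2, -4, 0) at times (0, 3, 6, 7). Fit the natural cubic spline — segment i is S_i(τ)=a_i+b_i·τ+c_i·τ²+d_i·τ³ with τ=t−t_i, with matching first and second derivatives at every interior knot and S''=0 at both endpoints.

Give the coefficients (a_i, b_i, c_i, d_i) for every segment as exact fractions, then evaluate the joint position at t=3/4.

Δ: Δ0=2/3, Δ1=-2, Δ2=4
row 1: diag=12, rhs=-16; c'=1/4, d'=-4/3
row 2: denom=8−3·1/4=29/4; d'=(36−3·-4/3)/(29/4)=160/29
back: M2=160/29
back: M1=-4/3−1/4·160/29=-236/87
M: M0=0, M1=-236/87, M2=160/29, M3=0
seg 0: a=0, c=M0/2=0, d=(M1−M0)/(6·3)=-118/783, b=Δ0−h0·(2M0+M1)/6=176/87
seg 1: a=2, c=M1/2=-118/87, d=(M2−M1)/(6·3)=358/783, b=Δ1−h1·(2M1+M2)/6=-178/87
seg 2: a=-4, c=M2/2=80/29, d=(M3−M2)/(6·1)=-80/87, b=Δ2−h2·(2M2+M3)/6=188/87
t_q=3/4 → seg 0, τ=3/4; S=0+176/87·τ+0·τ²+-118/783·τ³=1349/928

  seg 0: a=0 b=176/87 c=0 d=-118/783
  seg 1: a=2 b=-178/87 c=-118/87 d=358/783
  seg 2: a=-4 b=188/87 c=80/29 d=-80/87
S(3/4) = 1349/928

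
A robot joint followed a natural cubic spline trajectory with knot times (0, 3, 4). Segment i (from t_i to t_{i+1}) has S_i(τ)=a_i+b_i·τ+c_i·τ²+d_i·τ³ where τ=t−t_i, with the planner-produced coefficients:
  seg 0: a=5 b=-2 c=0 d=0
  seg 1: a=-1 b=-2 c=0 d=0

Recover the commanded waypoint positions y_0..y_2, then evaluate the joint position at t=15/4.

y_0=5 y_1=-1 y_2=-3
S(15/4) = -5/2

y_0 = S_0(0) = a_0 = 5
y_1 = S_1(0) = a_1 = -1
y_2 = S_1(1) = -3
t_q=15/4 is in segment 1 (τ=3/4); S_1(τ)=-5/2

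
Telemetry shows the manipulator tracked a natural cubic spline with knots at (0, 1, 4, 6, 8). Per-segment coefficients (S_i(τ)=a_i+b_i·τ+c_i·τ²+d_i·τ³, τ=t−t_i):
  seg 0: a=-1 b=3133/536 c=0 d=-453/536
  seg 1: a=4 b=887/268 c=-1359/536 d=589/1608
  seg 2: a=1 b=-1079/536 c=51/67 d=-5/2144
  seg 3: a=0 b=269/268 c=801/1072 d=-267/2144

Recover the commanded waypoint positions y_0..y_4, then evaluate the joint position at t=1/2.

y_0=-1 y_1=4 y_2=1 y_3=0 y_4=4
S(1/2) = 7791/4288

y_0 = S_0(0) = a_0 = -1
y_1 = S_1(0) = a_1 = 4
y_2 = S_2(0) = a_2 = 1
y_3 = S_3(0) = a_3 = 0
y_4 = S_3(2) = 4
t_q=1/2 is in segment 0 (τ=1/2); S_0(τ)=7791/4288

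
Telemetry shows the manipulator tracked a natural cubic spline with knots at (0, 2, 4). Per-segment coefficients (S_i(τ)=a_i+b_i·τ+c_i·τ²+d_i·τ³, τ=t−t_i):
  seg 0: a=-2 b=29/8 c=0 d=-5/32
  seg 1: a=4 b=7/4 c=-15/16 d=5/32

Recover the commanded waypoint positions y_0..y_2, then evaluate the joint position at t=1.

y_0 = S_0(0) = a_0 = -2
y_1 = S_1(0) = a_1 = 4
y_2 = S_1(2) = 5
t_q=1 is in segment 0 (τ=1); S_0(τ)=47/32

y_0=-2 y_1=4 y_2=5
S(1) = 47/32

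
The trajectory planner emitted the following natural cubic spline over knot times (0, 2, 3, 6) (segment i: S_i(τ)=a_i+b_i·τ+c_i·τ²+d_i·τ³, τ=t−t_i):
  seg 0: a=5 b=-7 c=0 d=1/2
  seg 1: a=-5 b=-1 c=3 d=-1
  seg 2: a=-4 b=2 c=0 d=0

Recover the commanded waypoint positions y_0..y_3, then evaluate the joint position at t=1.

y_0 = S_0(0) = a_0 = 5
y_1 = S_1(0) = a_1 = -5
y_2 = S_2(0) = a_2 = -4
y_3 = S_2(3) = 2
t_q=1 is in segment 0 (τ=1); S_0(τ)=-3/2

y_0=5 y_1=-5 y_2=-4 y_3=2
S(1) = -3/2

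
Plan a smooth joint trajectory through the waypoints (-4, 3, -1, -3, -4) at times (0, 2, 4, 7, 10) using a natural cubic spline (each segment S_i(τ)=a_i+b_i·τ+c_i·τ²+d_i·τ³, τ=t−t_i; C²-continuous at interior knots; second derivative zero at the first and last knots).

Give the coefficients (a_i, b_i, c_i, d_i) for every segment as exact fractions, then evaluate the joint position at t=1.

Δ: Δ0=7/2, Δ1=-2, Δ2=-2/3, Δ3=-1/3
row 1: diag=8, rhs=-33; c'=1/4, d'=-33/8
row 2: denom=10−2·1/4=19/2; d'=(8−2·-33/8)/(19/2)=65/38
row 3: denom=12−3·6/19=210/19; d'=(2−3·65/38)/(210/19)=-17/60
back: M3=-17/60
back: M2=65/38−6/19·-17/60=9/5
back: M1=-33/8−1/4·9/5=-183/40
M: M0=0, M1=-183/40, M2=9/5, M3=-17/60, M4=0
seg 0: a=-4, c=M0/2=0, d=(M1−M0)/(6·2)=-61/160, b=Δ0−h0·(2M0+M1)/6=201/40
seg 1: a=3, c=M1/2=-183/80, d=(M2−M1)/(6·2)=17/32, b=Δ1−h1·(2M1+M2)/6=9/20
seg 2: a=-1, c=M2/2=9/10, d=(M3−M2)/(6·3)=-25/216, b=Δ2−h2·(2M2+M3)/6=-93/40
seg 3: a=-3, c=M3/2=-17/120, d=(M4−M3)/(6·3)=17/1080, b=Δ3−h3·(2M3+M4)/6=-1/20
t_q=1 → seg 0, τ=1; S=-4+201/40·τ+0·τ²+-61/160·τ³=103/160

  seg 0: a=-4 b=201/40 c=0 d=-61/160
  seg 1: a=3 b=9/20 c=-183/80 d=17/32
  seg 2: a=-1 b=-93/40 c=9/10 d=-25/216
  seg 3: a=-3 b=-1/20 c=-17/120 d=17/1080
S(1) = 103/160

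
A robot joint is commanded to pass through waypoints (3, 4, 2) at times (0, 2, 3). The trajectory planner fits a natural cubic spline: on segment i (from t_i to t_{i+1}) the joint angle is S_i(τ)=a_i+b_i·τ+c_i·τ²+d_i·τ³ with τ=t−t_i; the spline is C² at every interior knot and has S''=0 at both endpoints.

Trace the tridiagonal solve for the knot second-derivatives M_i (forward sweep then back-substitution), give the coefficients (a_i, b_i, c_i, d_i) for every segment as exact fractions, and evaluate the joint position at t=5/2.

Δ: Δ0=1/2, Δ1=-2
row 1: diag=6, rhs=-15; c'=1/6, d'=-5/2
back: M1=-5/2
M: M0=0, M1=-5/2, M2=0
seg 0: a=3, c=M0/2=0, d=(M1−M0)/(6·2)=-5/24, b=Δ0−h0·(2M0+M1)/6=4/3
seg 1: a=4, c=M1/2=-5/4, d=(M2−M1)/(6·1)=5/12, b=Δ1−h1·(2M1+M2)/6=-7/6
t_q=5/2 → seg 1, τ=1/2; S=4+-7/6·τ+-5/4·τ²+5/12·τ³=101/32

  seg 0: a=3 b=4/3 c=0 d=-5/24
  seg 1: a=4 b=-7/6 c=-5/4 d=5/12
S(5/2) = 101/32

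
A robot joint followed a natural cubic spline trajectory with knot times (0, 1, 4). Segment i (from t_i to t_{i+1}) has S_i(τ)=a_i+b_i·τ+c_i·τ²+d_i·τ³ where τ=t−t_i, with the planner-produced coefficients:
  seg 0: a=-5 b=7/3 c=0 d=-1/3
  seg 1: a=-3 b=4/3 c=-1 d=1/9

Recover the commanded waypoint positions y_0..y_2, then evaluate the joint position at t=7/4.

y_0 = S_0(0) = a_0 = -5
y_1 = S_1(0) = a_1 = -3
y_2 = S_1(3) = -5
t_q=7/4 is in segment 1 (τ=3/4); S_1(τ)=-161/64

y_0=-5 y_1=-3 y_2=-5
S(7/4) = -161/64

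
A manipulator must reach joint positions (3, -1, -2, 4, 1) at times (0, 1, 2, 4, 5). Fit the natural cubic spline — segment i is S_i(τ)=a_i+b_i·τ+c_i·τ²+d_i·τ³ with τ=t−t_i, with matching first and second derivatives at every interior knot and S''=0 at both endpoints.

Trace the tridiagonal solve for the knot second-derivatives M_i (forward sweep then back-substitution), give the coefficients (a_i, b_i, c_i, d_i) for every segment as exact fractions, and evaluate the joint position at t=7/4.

  seg 0: a=3 b=-274/61 c=0 d=30/61
  seg 1: a=-1 b=-184/61 c=90/61 d=33/61
  seg 2: a=-2 b=95/61 c=189/61 d=-145/122
  seg 3: a=4 b=-19/61 c=-246/61 d=82/61
S(7/4) = -8605/3904

Δ: Δ0=-4, Δ1=-1, Δ2=3, Δ3=-3
row 1: diag=4, rhs=18; c'=1/4, d'=9/2
row 2: denom=6−1·1/4=23/4; d'=(24−1·9/2)/(23/4)=78/23
row 3: denom=6−2·8/23=122/23; d'=(-36−2·78/23)/(122/23)=-492/61
back: M3=-492/61
back: M2=78/23−8/23·-492/61=378/61
back: M1=9/2−1/4·378/61=180/61
M: M0=0, M1=180/61, M2=378/61, M3=-492/61, M4=0
seg 0: a=3, c=M0/2=0, d=(M1−M0)/(6·1)=30/61, b=Δ0−h0·(2M0+M1)/6=-274/61
seg 1: a=-1, c=M1/2=90/61, d=(M2−M1)/(6·1)=33/61, b=Δ1−h1·(2M1+M2)/6=-184/61
seg 2: a=-2, c=M2/2=189/61, d=(M3−M2)/(6·2)=-145/122, b=Δ2−h2·(2M2+M3)/6=95/61
seg 3: a=4, c=M3/2=-246/61, d=(M4−M3)/(6·1)=82/61, b=Δ3−h3·(2M3+M4)/6=-19/61
t_q=7/4 → seg 1, τ=3/4; S=-1+-184/61·τ+90/61·τ²+33/61·τ³=-8605/3904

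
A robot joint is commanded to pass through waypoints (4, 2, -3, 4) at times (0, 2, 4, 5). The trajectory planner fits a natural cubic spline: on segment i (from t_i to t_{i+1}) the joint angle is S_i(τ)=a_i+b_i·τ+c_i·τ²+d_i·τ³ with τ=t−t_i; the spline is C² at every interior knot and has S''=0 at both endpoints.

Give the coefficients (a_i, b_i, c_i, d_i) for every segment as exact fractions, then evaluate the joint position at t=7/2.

  seg 0: a=4 b=3/11 c=0 d=-7/22
  seg 1: a=2 b=-39/11 c=-21/11 d=107/88
  seg 2: a=-3 b=75/22 c=237/44 d=-79/44
S(7/2) = -2471/704

Δ: Δ0=-1, Δ1=-5/2, Δ2=7
row 1: diag=8, rhs=-9; c'=1/4, d'=-9/8
row 2: denom=6−2·1/4=11/2; d'=(57−2·-9/8)/(11/2)=237/22
back: M2=237/22
back: M1=-9/8−1/4·237/22=-42/11
M: M0=0, M1=-42/11, M2=237/22, M3=0
seg 0: a=4, c=M0/2=0, d=(M1−M0)/(6·2)=-7/22, b=Δ0−h0·(2M0+M1)/6=3/11
seg 1: a=2, c=M1/2=-21/11, d=(M2−M1)/(6·2)=107/88, b=Δ1−h1·(2M1+M2)/6=-39/11
seg 2: a=-3, c=M2/2=237/44, d=(M3−M2)/(6·1)=-79/44, b=Δ2−h2·(2M2+M3)/6=75/22
t_q=7/2 → seg 1, τ=3/2; S=2+-39/11·τ+-21/11·τ²+107/88·τ³=-2471/704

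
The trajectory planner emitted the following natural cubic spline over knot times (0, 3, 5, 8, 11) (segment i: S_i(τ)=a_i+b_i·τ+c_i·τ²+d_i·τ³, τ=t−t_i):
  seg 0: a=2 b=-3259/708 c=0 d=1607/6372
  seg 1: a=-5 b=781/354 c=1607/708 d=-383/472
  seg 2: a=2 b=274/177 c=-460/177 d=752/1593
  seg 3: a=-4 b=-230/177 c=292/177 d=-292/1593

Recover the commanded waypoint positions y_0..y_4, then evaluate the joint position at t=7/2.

y_0 = S_0(0) = a_0 = 2
y_1 = S_1(0) = a_1 = -5
y_2 = S_2(0) = a_2 = 2
y_3 = S_3(0) = a_3 = -4
y_4 = S_3(3) = 2
t_q=7/2 is in segment 1 (τ=1/2); S_1(τ)=-12955/3776

y_0=2 y_1=-5 y_2=2 y_3=-4 y_4=2
S(7/2) = -12955/3776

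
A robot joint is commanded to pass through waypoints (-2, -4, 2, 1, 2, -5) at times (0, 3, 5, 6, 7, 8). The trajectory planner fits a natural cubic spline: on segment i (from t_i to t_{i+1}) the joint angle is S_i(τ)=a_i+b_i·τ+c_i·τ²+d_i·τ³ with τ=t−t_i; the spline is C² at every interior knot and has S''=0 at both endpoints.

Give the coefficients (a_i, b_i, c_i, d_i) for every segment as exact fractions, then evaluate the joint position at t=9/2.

  seg 0: a=-2 b=-2903/1200 c=0 d=701/3600
  seg 1: a=-4 b=1703/600 c=701/400 d=-1003/1200
  seg 2: a=2 b=-109/600 c=-261/80 d=2933/1200
  seg 3: a=1 b=751/1200 c=407/100 d=-887/240
  seg 4: a=2 b=-1393/600 c=-2807/400 d=2807/1200
S(9/2) = 883/640

Δ: Δ0=-2/3, Δ1=3, Δ2=-1, Δ3=1, Δ4=-7
row 1: diag=10, rhs=22; c'=1/5, d'=11/5
row 2: denom=6−2·1/5=28/5; d'=(-24−2·11/5)/(28/5)=-71/14
row 3: denom=4−1·5/28=107/28; d'=(12−1·-71/14)/(107/28)=478/107
row 4: denom=4−1·28/107=400/107; d'=(-48−1·478/107)/(400/107)=-2807/200
back: M4=-2807/200
back: M3=478/107−28/107·-2807/200=407/50
back: M2=-71/14−5/28·407/50=-261/40
back: M1=11/5−1/5·-261/40=701/200
M: M0=0, M1=701/200, M2=-261/40, M3=407/50, M4=-2807/200, M5=0
seg 0: a=-2, c=M0/2=0, d=(M1−M0)/(6·3)=701/3600, b=Δ0−h0·(2M0+M1)/6=-2903/1200
seg 1: a=-4, c=M1/2=701/400, d=(M2−M1)/(6·2)=-1003/1200, b=Δ1−h1·(2M1+M2)/6=1703/600
seg 2: a=2, c=M2/2=-261/80, d=(M3−M2)/(6·1)=2933/1200, b=Δ2−h2·(2M2+M3)/6=-109/600
seg 3: a=1, c=M3/2=407/100, d=(M4−M3)/(6·1)=-887/240, b=Δ3−h3·(2M3+M4)/6=751/1200
seg 4: a=2, c=M4/2=-2807/400, d=(M5−M4)/(6·1)=2807/1200, b=Δ4−h4·(2M4+M5)/6=-1393/600
t_q=9/2 → seg 1, τ=3/2; S=-4+1703/600·τ+701/400·τ²+-1003/1200·τ³=883/640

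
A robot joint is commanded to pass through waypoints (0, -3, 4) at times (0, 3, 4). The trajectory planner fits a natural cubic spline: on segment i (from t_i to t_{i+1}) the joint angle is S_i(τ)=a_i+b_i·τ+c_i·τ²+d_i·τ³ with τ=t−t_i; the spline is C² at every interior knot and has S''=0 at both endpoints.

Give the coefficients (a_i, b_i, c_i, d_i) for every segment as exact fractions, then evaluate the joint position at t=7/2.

  seg 0: a=0 b=-4 c=0 d=1/3
  seg 1: a=-3 b=5 c=3 d=-1
S(7/2) = 1/8

Δ: Δ0=-1, Δ1=7
row 1: diag=8, rhs=48; c'=1/8, d'=6
back: M1=6
M: M0=0, M1=6, M2=0
seg 0: a=0, c=M0/2=0, d=(M1−M0)/(6·3)=1/3, b=Δ0−h0·(2M0+M1)/6=-4
seg 1: a=-3, c=M1/2=3, d=(M2−M1)/(6·1)=-1, b=Δ1−h1·(2M1+M2)/6=5
t_q=7/2 → seg 1, τ=1/2; S=-3+5·τ+3·τ²+-1·τ³=1/8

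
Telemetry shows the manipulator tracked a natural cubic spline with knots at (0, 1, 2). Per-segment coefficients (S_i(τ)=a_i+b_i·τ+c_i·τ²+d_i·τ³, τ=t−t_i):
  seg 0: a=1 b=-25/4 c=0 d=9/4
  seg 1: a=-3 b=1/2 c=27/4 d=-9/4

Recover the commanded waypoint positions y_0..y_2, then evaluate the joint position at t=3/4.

y_0=1 y_1=-3 y_2=2
S(3/4) = -701/256

y_0 = S_0(0) = a_0 = 1
y_1 = S_1(0) = a_1 = -3
y_2 = S_1(1) = 2
t_q=3/4 is in segment 0 (τ=3/4); S_0(τ)=-701/256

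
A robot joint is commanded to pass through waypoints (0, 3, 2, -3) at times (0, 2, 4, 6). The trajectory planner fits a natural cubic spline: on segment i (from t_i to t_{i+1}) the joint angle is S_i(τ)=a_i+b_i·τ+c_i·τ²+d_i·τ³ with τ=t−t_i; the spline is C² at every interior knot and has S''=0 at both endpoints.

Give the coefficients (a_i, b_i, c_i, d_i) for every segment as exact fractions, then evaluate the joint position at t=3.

Δ: Δ0=3/2, Δ1=-1/2, Δ2=-5/2
row 1: diag=8, rhs=-12; c'=1/4, d'=-3/2
row 2: denom=8−2·1/4=15/2; d'=(-12−2·-3/2)/(15/2)=-6/5
back: M2=-6/5
back: M1=-3/2−1/4·-6/5=-6/5
M: M0=0, M1=-6/5, M2=-6/5, M3=0
seg 0: a=0, c=M0/2=0, d=(M1−M0)/(6·2)=-1/10, b=Δ0−h0·(2M0+M1)/6=19/10
seg 1: a=3, c=M1/2=-3/5, d=(M2−M1)/(6·2)=0, b=Δ1−h1·(2M1+M2)/6=7/10
seg 2: a=2, c=M2/2=-3/5, d=(M3−M2)/(6·2)=1/10, b=Δ2−h2·(2M2+M3)/6=-17/10
t_q=3 → seg 1, τ=1; S=3+7/10·τ+-3/5·τ²+0·τ³=31/10

  seg 0: a=0 b=19/10 c=0 d=-1/10
  seg 1: a=3 b=7/10 c=-3/5 d=0
  seg 2: a=2 b=-17/10 c=-3/5 d=1/10
S(3) = 31/10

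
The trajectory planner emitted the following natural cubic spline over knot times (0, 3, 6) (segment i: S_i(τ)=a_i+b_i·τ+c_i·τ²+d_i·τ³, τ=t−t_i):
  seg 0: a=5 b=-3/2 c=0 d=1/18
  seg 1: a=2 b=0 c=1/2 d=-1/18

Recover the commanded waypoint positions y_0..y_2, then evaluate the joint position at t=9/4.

y_0=5 y_1=2 y_2=5
S(9/4) = 289/128

y_0 = S_0(0) = a_0 = 5
y_1 = S_1(0) = a_1 = 2
y_2 = S_1(3) = 5
t_q=9/4 is in segment 0 (τ=9/4); S_0(τ)=289/128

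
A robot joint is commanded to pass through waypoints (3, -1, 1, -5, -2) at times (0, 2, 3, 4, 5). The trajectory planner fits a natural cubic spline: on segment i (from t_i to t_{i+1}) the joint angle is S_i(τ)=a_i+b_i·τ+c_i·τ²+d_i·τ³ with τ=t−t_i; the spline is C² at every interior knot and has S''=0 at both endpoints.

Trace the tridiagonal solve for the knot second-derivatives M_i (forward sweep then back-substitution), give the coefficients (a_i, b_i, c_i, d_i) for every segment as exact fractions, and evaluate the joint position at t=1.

  seg 0: a=3 b=-187/43 c=0 d=101/172
  seg 1: a=-1 b=116/43 c=303/86 d=-363/86
  seg 2: a=1 b=-251/86 c=-393/43 d=521/86
  seg 3: a=-5 b=-130/43 c=777/86 d=-259/86
S(1) = -131/172

Δ: Δ0=-2, Δ1=2, Δ2=-6, Δ3=3
row 1: diag=6, rhs=24; c'=1/6, d'=4
row 2: denom=4−1·1/6=23/6; d'=(-48−1·4)/(23/6)=-312/23
row 3: denom=4−1·6/23=86/23; d'=(54−1·-312/23)/(86/23)=777/43
back: M3=777/43
back: M2=-312/23−6/23·777/43=-786/43
back: M1=4−1/6·-786/43=303/43
M: M0=0, M1=303/43, M2=-786/43, M3=777/43, M4=0
seg 0: a=3, c=M0/2=0, d=(M1−M0)/(6·2)=101/172, b=Δ0−h0·(2M0+M1)/6=-187/43
seg 1: a=-1, c=M1/2=303/86, d=(M2−M1)/(6·1)=-363/86, b=Δ1−h1·(2M1+M2)/6=116/43
seg 2: a=1, c=M2/2=-393/43, d=(M3−M2)/(6·1)=521/86, b=Δ2−h2·(2M2+M3)/6=-251/86
seg 3: a=-5, c=M3/2=777/86, d=(M4−M3)/(6·1)=-259/86, b=Δ3−h3·(2M3+M4)/6=-130/43
t_q=1 → seg 0, τ=1; S=3+-187/43·τ+0·τ²+101/172·τ³=-131/172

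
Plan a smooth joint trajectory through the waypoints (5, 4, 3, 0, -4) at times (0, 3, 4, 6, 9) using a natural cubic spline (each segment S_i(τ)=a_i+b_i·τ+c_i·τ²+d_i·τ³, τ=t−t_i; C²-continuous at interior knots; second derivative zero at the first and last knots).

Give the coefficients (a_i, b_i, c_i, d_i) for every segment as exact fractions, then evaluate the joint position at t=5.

Δ: Δ0=-1/3, Δ1=-1, Δ2=-3/2, Δ3=-4/3
row 1: diag=8, rhs=-4; c'=1/8, d'=-1/2
row 2: denom=6−1·1/8=47/8; d'=(-3−1·-1/2)/(47/8)=-20/47
row 3: denom=10−2·16/47=438/47; d'=(1−2·-20/47)/(438/47)=29/146
back: M3=29/146
back: M2=-20/47−16/47·29/146=-36/73
back: M1=-1/2−1/8·-36/73=-32/73
M: M0=0, M1=-32/73, M2=-36/73, M3=29/146, M4=0
seg 0: a=5, c=M0/2=0, d=(M1−M0)/(6·3)=-16/657, b=Δ0−h0·(2M0+M1)/6=-25/219
seg 1: a=4, c=M1/2=-16/73, d=(M2−M1)/(6·1)=-2/219, b=Δ1−h1·(2M1+M2)/6=-169/219
seg 2: a=3, c=M2/2=-18/73, d=(M3−M2)/(6·2)=101/1752, b=Δ2−h2·(2M2+M3)/6=-271/219
seg 3: a=0, c=M3/2=29/292, d=(M4−M3)/(6·3)=-29/2628, b=Δ3−h3·(2M3+M4)/6=-671/438
t_q=5 → seg 2, τ=1; S=3+-271/219·τ+-18/73·τ²+101/1752·τ³=919/584

  seg 0: a=5 b=-25/219 c=0 d=-16/657
  seg 1: a=4 b=-169/219 c=-16/73 d=-2/219
  seg 2: a=3 b=-271/219 c=-18/73 d=101/1752
  seg 3: a=0 b=-671/438 c=29/292 d=-29/2628
S(5) = 919/584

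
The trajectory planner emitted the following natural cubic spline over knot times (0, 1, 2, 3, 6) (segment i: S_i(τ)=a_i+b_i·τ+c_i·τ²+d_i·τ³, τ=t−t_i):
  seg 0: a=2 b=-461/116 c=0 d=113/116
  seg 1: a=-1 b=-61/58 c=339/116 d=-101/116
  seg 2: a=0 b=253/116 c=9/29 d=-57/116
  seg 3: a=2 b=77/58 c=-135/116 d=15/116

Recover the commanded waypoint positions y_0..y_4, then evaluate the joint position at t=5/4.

y_0=2 y_1=-1 y_2=0 y_3=2 y_4=-1
S(5/4) = -8121/7424

y_0 = S_0(0) = a_0 = 2
y_1 = S_1(0) = a_1 = -1
y_2 = S_2(0) = a_2 = 0
y_3 = S_3(0) = a_3 = 2
y_4 = S_3(3) = -1
t_q=5/4 is in segment 1 (τ=1/4); S_1(τ)=-8121/7424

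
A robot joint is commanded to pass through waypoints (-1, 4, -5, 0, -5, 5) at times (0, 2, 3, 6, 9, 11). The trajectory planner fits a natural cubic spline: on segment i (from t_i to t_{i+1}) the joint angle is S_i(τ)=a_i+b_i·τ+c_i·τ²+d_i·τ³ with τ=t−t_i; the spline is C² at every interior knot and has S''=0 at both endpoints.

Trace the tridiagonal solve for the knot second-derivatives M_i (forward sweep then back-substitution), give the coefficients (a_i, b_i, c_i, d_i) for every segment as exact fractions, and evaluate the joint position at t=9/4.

Δ: Δ0=5/2, Δ1=-9, Δ2=5/3, Δ3=-5/3, Δ4=5
row 1: diag=6, rhs=-69; c'=1/6, d'=-23/2
row 2: denom=8−1·1/6=47/6; d'=(64−1·-23/2)/(47/6)=453/47
row 3: denom=12−3·18/47=510/47; d'=(-20−3·453/47)/(510/47)=-2299/510
row 4: denom=10−3·47/170=1559/170; d'=(40−3·-2299/510)/(1559/170)=9099/1559
back: M4=9099/1559
back: M3=-2299/510−47/170·9099/1559=-28630/4677
back: M2=453/47−18/47·-28630/4677=18681/1559
back: M1=-23/2−1/6·18681/1559=-21042/1559
M: M0=0, M1=-21042/1559, M2=18681/1559, M3=-28630/4677, M4=9099/1559, M5=0
seg 0: a=-1, c=M0/2=0, d=(M1−M0)/(6·2)=-3507/3118, b=Δ0−h0·(2M0+M1)/6=21823/3118
seg 1: a=4, c=M1/2=-10521/1559, d=(M2−M1)/(6·1)=13241/3118, b=Δ1−h1·(2M1+M2)/6=-20261/3118
seg 2: a=-5, c=M2/2=18681/3118, d=(M3−M2)/(6·3)=-84673/84186, b=Δ2−h2·(2M2+M3)/6=-11311/1559
seg 3: a=0, c=M3/2=-14315/4677, d=(M4−M3)/(6·3)=55927/84186, b=Δ3−h3·(2M3+M4)/6=4791/3118
seg 4: a=-5, c=M4/2=9099/3118, d=(M5−M4)/(6·2)=-3033/6236, b=Δ4−h4·(2M4+M5)/6=1729/1559
t_q=9/4 → seg 1, τ=1/4; S=4+-20261/3118·τ+-10521/1559·τ²+13241/3118·τ³=403105/199552

  seg 0: a=-1 b=21823/3118 c=0 d=-3507/3118
  seg 1: a=4 b=-20261/3118 c=-10521/1559 d=13241/3118
  seg 2: a=-5 b=-11311/1559 c=18681/3118 d=-84673/84186
  seg 3: a=0 b=4791/3118 c=-14315/4677 d=55927/84186
  seg 4: a=-5 b=1729/1559 c=9099/3118 d=-3033/6236
S(9/4) = 403105/199552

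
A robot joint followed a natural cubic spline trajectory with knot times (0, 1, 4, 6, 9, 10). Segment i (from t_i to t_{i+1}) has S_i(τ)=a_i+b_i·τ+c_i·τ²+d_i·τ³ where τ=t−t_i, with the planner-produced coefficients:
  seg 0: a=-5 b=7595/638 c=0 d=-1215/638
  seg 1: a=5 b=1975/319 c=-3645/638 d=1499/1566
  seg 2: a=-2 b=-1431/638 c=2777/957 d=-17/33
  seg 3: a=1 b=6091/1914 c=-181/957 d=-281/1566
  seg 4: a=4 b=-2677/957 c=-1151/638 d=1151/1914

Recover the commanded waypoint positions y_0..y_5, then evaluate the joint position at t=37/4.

y_0 = S_0(0) = a_0 = -5
y_1 = S_1(0) = a_1 = 5
y_2 = S_2(0) = a_2 = -2
y_3 = S_3(0) = a_3 = 1
y_4 = S_4(0) = a_4 = 4
y_5 = S_4(1) = 0
t_q=37/4 is in segment 4 (τ=1/4); S_4(τ)=130553/40832

y_0=-5 y_1=5 y_2=-2 y_3=1 y_4=4 y_5=0
S(37/4) = 130553/40832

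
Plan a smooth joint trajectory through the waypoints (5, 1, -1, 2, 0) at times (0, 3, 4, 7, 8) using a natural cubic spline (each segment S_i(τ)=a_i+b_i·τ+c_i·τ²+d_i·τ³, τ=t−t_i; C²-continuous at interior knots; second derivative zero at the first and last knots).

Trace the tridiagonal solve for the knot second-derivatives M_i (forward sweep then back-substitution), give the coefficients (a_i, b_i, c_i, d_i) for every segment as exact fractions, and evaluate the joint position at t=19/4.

  seg 0: a=5 b=-367/432 c=0 d=-209/3888
  seg 1: a=1 b=-497/216 c=-209/432 d=113/144
  seg 2: a=-1 b=-395/432 c=101/54 d=-1597/3888
  seg 3: a=2 b=-169/216 c=-263/144 d=263/432
S(19/4) = -2479/3072

Δ: Δ0=-4/3, Δ1=-2, Δ2=1, Δ3=-2
row 1: diag=8, rhs=-4; c'=1/8, d'=-1/2
row 2: denom=8−1·1/8=63/8; d'=(18−1·-1/2)/(63/8)=148/63
row 3: denom=8−3·8/21=48/7; d'=(-18−3·148/63)/(48/7)=-263/72
back: M3=-263/72
back: M2=148/63−8/21·-263/72=101/27
back: M1=-1/2−1/8·101/27=-209/216
M: M0=0, M1=-209/216, M2=101/27, M3=-263/72, M4=0
seg 0: a=5, c=M0/2=0, d=(M1−M0)/(6·3)=-209/3888, b=Δ0−h0·(2M0+M1)/6=-367/432
seg 1: a=1, c=M1/2=-209/432, d=(M2−M1)/(6·1)=113/144, b=Δ1−h1·(2M1+M2)/6=-497/216
seg 2: a=-1, c=M2/2=101/54, d=(M3−M2)/(6·3)=-1597/3888, b=Δ2−h2·(2M2+M3)/6=-395/432
seg 3: a=2, c=M3/2=-263/144, d=(M4−M3)/(6·1)=263/432, b=Δ3−h3·(2M3+M4)/6=-169/216
t_q=19/4 → seg 2, τ=3/4; S=-1+-395/432·τ+101/54·τ²+-1597/3888·τ³=-2479/3072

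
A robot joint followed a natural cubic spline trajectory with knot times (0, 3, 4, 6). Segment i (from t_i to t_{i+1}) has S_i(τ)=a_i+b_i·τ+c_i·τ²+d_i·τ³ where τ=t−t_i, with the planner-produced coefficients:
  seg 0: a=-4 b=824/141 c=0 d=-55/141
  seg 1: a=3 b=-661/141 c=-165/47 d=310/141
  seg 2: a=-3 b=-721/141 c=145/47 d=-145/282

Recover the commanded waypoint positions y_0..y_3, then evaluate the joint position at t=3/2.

y_0 = S_0(0) = a_0 = -4
y_1 = S_1(0) = a_1 = 3
y_2 = S_2(0) = a_2 = -3
y_3 = S_2(2) = -5
t_q=3/2 is in segment 0 (τ=3/2); S_0(τ)=1297/376

y_0=-4 y_1=3 y_2=-3 y_3=-5
S(3/2) = 1297/376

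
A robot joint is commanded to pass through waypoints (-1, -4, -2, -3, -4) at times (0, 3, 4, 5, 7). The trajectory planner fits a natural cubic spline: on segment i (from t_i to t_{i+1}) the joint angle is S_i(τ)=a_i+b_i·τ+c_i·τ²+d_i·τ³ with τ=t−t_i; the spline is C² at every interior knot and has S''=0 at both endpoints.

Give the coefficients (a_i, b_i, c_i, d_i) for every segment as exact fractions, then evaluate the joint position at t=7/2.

  seg 0: a=-1 b=-881/356 c=0 d=175/1068
  seg 1: a=-4 b=347/178 c=525/356 d=-507/356
  seg 2: a=-2 b=223/356 c=-249/89 d=417/356
  seg 3: a=-3 b=-259/178 c=255/356 d=-85/712
S(7/2) = -8073/2848

Δ: Δ0=-1, Δ1=2, Δ2=-1, Δ3=-1/2
row 1: diag=8, rhs=18; c'=1/8, d'=9/4
row 2: denom=4−1·1/8=31/8; d'=(-18−1·9/4)/(31/8)=-162/31
row 3: denom=6−1·8/31=178/31; d'=(3−1·-162/31)/(178/31)=255/178
back: M3=255/178
back: M2=-162/31−8/31·255/178=-498/89
back: M1=9/4−1/8·-498/89=525/178
M: M0=0, M1=525/178, M2=-498/89, M3=255/178, M4=0
seg 0: a=-1, c=M0/2=0, d=(M1−M0)/(6·3)=175/1068, b=Δ0−h0·(2M0+M1)/6=-881/356
seg 1: a=-4, c=M1/2=525/356, d=(M2−M1)/(6·1)=-507/356, b=Δ1−h1·(2M1+M2)/6=347/178
seg 2: a=-2, c=M2/2=-249/89, d=(M3−M2)/(6·1)=417/356, b=Δ2−h2·(2M2+M3)/6=223/356
seg 3: a=-3, c=M3/2=255/356, d=(M4−M3)/(6·2)=-85/712, b=Δ3−h3·(2M3+M4)/6=-259/178
t_q=7/2 → seg 1, τ=1/2; S=-4+347/178·τ+525/356·τ²+-507/356·τ³=-8073/2848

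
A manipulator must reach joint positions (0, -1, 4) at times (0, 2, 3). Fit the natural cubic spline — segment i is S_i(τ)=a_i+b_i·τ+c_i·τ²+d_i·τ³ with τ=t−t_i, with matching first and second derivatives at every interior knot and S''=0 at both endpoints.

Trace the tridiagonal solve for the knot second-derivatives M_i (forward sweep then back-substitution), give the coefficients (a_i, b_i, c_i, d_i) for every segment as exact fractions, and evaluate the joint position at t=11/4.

Δ: Δ0=-1/2, Δ1=5
row 1: diag=6, rhs=33; c'=1/6, d'=11/2
back: M1=11/2
M: M0=0, M1=11/2, M2=0
seg 0: a=0, c=M0/2=0, d=(M1−M0)/(6·2)=11/24, b=Δ0−h0·(2M0+M1)/6=-7/3
seg 1: a=-1, c=M1/2=11/4, d=(M2−M1)/(6·1)=-11/12, b=Δ1−h1·(2M1+M2)/6=19/6
t_q=11/4 → seg 1, τ=3/4; S=-1+19/6·τ+11/4·τ²+-11/12·τ³=649/256

  seg 0: a=0 b=-7/3 c=0 d=11/24
  seg 1: a=-1 b=19/6 c=11/4 d=-11/12
S(11/4) = 649/256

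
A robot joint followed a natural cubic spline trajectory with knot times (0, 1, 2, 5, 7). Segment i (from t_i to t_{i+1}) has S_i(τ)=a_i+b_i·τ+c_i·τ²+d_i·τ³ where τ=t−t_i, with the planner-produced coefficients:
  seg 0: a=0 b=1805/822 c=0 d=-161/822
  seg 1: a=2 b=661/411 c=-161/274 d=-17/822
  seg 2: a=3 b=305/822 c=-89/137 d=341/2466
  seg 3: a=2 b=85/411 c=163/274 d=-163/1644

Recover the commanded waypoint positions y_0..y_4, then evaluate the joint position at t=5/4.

y_0 = S_0(0) = a_0 = 0
y_1 = S_1(0) = a_1 = 2
y_2 = S_2(0) = a_2 = 3
y_3 = S_3(0) = a_3 = 2
y_4 = S_3(2) = 4
t_q=5/4 is in segment 1 (τ=1/4); S_1(τ)=41473/17536

y_0=0 y_1=2 y_2=3 y_3=2 y_4=4
S(5/4) = 41473/17536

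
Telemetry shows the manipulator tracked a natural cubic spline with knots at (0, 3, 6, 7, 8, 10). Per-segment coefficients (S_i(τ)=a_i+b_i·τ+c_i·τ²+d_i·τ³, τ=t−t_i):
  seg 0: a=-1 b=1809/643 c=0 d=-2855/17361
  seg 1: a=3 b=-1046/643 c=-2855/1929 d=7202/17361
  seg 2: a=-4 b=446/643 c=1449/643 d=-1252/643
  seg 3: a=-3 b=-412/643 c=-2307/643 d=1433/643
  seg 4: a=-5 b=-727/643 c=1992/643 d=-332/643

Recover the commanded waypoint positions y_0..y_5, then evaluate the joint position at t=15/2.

y_0=-1 y_1=3 y_2=-4 y_3=-3 y_4=-5 y_5=1
S(15/2) = -20261/5144

y_0 = S_0(0) = a_0 = -1
y_1 = S_1(0) = a_1 = 3
y_2 = S_2(0) = a_2 = -4
y_3 = S_3(0) = a_3 = -3
y_4 = S_4(0) = a_4 = -5
y_5 = S_4(2) = 1
t_q=15/2 is in segment 3 (τ=1/2); S_3(τ)=-20261/5144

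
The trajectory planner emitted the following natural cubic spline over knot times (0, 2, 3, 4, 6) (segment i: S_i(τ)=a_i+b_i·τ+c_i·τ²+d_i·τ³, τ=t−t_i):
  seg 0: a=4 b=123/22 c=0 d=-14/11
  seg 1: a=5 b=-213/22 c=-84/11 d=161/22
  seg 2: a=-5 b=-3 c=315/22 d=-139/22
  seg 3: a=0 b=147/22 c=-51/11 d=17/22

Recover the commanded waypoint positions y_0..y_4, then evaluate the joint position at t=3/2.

y_0=4 y_1=5 y_2=-5 y_3=0 y_4=1
S(3/2) = 89/11

y_0 = S_0(0) = a_0 = 4
y_1 = S_1(0) = a_1 = 5
y_2 = S_2(0) = a_2 = -5
y_3 = S_3(0) = a_3 = 0
y_4 = S_3(2) = 1
t_q=3/2 is in segment 0 (τ=3/2); S_0(τ)=89/11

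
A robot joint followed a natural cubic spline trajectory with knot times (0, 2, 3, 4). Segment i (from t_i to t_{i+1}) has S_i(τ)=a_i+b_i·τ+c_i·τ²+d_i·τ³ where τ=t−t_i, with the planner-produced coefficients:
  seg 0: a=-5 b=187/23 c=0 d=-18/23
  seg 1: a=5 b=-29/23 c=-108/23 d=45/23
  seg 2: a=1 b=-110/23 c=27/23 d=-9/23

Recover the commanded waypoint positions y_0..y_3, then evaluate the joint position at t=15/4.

y_0 = S_0(0) = a_0 = -5
y_1 = S_1(0) = a_1 = 5
y_2 = S_2(0) = a_2 = 1
y_3 = S_2(1) = -3
t_q=15/4 is in segment 2 (τ=3/4); S_2(τ)=-3079/1472

y_0=-5 y_1=5 y_2=1 y_3=-3
S(15/4) = -3079/1472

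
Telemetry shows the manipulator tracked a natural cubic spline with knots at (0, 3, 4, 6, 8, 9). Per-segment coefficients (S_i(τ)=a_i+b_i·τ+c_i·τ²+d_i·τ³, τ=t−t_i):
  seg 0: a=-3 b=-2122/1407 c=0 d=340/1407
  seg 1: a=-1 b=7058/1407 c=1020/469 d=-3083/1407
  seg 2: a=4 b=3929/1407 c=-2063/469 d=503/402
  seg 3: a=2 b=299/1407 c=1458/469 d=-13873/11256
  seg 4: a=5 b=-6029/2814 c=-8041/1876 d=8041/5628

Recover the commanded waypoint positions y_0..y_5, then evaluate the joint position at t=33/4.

y_0 = S_0(0) = a_0 = -3
y_1 = S_1(0) = a_1 = -1
y_2 = S_2(0) = a_2 = 4
y_3 = S_3(0) = a_3 = 2
y_4 = S_4(0) = a_4 = 5
y_5 = S_4(1) = 0
t_q=33/4 is in segment 4 (τ=1/4); S_4(τ)=72361/17152

y_0=-3 y_1=-1 y_2=4 y_3=2 y_4=5 y_5=0
S(33/4) = 72361/17152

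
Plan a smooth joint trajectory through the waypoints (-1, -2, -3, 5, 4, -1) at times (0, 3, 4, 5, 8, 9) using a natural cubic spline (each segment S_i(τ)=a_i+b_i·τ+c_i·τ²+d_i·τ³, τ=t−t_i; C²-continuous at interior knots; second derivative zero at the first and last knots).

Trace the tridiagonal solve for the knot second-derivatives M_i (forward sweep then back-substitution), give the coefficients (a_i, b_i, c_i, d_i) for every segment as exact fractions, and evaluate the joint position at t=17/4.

Δ: Δ0=-1/3, Δ1=-1, Δ2=8, Δ3=-1/3, Δ4=-5
row 1: diag=8, rhs=-4; c'=1/8, d'=-1/2
row 2: denom=4−1·1/8=31/8; d'=(54−1·-1/2)/(31/8)=436/31
row 3: denom=8−1·8/31=240/31; d'=(-50−1·436/31)/(240/31)=-331/40
row 4: denom=8−3·31/80=547/80; d'=(-28−3·-331/40)/(547/80)=-254/547
back: M4=-254/547
back: M3=-331/40−31/80·-254/547=-4428/547
back: M2=436/31−8/31·-4428/547=8836/547
back: M1=-1/2−1/8·8836/547=-1378/547
M: M0=0, M1=-1378/547, M2=8836/547, M3=-4428/547, M4=-254/547, M5=0
seg 0: a=-1, c=M0/2=0, d=(M1−M0)/(6·3)=-689/4923, b=Δ0−h0·(2M0+M1)/6=1520/1641
seg 1: a=-2, c=M1/2=-689/547, d=(M2−M1)/(6·1)=5107/1641, b=Δ1−h1·(2M1+M2)/6=-4681/1641
seg 2: a=-3, c=M2/2=4418/547, d=(M3−M2)/(6·1)=-6632/1641, b=Δ2−h2·(2M2+M3)/6=6506/1641
seg 3: a=5, c=M3/2=-2214/547, d=(M4−M3)/(6·3)=2087/4923, b=Δ3−h3·(2M3+M4)/6=13118/1641
seg 4: a=4, c=M4/2=-127/547, d=(M5−M4)/(6·1)=127/1641, b=Δ4−h4·(2M4+M5)/6=-7951/1641
t_q=17/4 → seg 2, τ=1/4; S=-3+6506/1641·τ+4418/547·τ²+-6632/1641·τ³=-3429/2188

  seg 0: a=-1 b=1520/1641 c=0 d=-689/4923
  seg 1: a=-2 b=-4681/1641 c=-689/547 d=5107/1641
  seg 2: a=-3 b=6506/1641 c=4418/547 d=-6632/1641
  seg 3: a=5 b=13118/1641 c=-2214/547 d=2087/4923
  seg 4: a=4 b=-7951/1641 c=-127/547 d=127/1641
S(17/4) = -3429/2188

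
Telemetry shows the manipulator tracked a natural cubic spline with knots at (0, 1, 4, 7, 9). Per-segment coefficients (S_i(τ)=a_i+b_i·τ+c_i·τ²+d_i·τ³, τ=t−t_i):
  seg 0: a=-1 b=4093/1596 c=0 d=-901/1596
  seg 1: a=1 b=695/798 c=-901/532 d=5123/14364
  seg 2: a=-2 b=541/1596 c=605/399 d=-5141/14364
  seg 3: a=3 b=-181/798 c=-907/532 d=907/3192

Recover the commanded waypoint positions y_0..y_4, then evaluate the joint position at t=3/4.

y_0 = S_0(0) = a_0 = -1
y_1 = S_1(0) = a_1 = 1
y_2 = S_2(0) = a_2 = -2
y_3 = S_3(0) = a_3 = 3
y_4 = S_3(2) = -2
t_q=3/4 is in segment 0 (τ=3/4); S_0(τ)=3333/4864

y_0=-1 y_1=1 y_2=-2 y_3=3 y_4=-2
S(3/4) = 3333/4864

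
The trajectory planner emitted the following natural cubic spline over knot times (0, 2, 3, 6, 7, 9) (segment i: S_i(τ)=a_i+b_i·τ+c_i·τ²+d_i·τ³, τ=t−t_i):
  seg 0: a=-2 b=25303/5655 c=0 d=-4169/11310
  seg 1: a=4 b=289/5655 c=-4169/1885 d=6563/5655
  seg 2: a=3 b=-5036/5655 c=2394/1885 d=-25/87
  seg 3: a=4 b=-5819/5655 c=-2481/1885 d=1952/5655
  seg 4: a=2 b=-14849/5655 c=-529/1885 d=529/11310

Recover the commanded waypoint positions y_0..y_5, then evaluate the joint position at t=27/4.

y_0=-2 y_1=4 y_2=3 y_3=4 y_4=2 y_5=-4
S(27/4) = 79427/30160

y_0 = S_0(0) = a_0 = -2
y_1 = S_1(0) = a_1 = 4
y_2 = S_2(0) = a_2 = 3
y_3 = S_3(0) = a_3 = 4
y_4 = S_4(0) = a_4 = 2
y_5 = S_4(2) = -4
t_q=27/4 is in segment 3 (τ=3/4); S_3(τ)=79427/30160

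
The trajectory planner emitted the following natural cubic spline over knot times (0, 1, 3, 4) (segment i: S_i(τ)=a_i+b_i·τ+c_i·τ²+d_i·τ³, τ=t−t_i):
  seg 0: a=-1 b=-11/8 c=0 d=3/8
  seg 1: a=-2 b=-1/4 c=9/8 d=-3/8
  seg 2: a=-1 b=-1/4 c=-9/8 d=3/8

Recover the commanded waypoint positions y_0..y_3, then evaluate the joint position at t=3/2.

y_0=-1 y_1=-2 y_2=-1 y_3=-2
S(3/2) = -121/64

y_0 = S_0(0) = a_0 = -1
y_1 = S_1(0) = a_1 = -2
y_2 = S_2(0) = a_2 = -1
y_3 = S_2(1) = -2
t_q=3/2 is in segment 1 (τ=1/2); S_1(τ)=-121/64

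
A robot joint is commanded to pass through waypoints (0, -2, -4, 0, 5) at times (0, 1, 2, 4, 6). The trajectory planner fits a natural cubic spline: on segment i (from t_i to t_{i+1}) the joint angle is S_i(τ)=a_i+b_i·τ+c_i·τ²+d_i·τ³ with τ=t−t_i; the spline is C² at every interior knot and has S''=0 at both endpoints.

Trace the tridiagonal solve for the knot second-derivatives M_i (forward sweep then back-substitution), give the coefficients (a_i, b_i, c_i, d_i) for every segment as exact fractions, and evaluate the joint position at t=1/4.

Δ: Δ0=-2, Δ1=-2, Δ2=2, Δ3=5/2
row 1: diag=4, rhs=0; c'=1/4, d'=0
row 2: denom=6−1·1/4=23/4; d'=(24−1·0)/(23/4)=96/23
row 3: denom=8−2·8/23=168/23; d'=(3−2·96/23)/(168/23)=-41/56
back: M3=-41/56
back: M2=96/23−8/23·-41/56=31/7
back: M1=0−1/4·31/7=-31/28
M: M0=0, M1=-31/28, M2=31/7, M3=-41/56, M4=0
seg 0: a=0, c=M0/2=0, d=(M1−M0)/(6·1)=-31/168, b=Δ0−h0·(2M0+M1)/6=-305/168
seg 1: a=-2, c=M1/2=-31/56, d=(M2−M1)/(6·1)=155/168, b=Δ1−h1·(2M1+M2)/6=-199/84
seg 2: a=-4, c=M2/2=31/14, d=(M3−M2)/(6·2)=-289/672, b=Δ2−h2·(2M2+M3)/6=-17/24
seg 3: a=0, c=M3/2=-41/112, d=(M4−M3)/(6·2)=41/672, b=Δ3−h3·(2M3+M4)/6=251/84
t_q=1/4 → seg 0, τ=1/4; S=0+-305/168·τ+0·τ²+-31/168·τ³=-1637/3584

  seg 0: a=0 b=-305/168 c=0 d=-31/168
  seg 1: a=-2 b=-199/84 c=-31/56 d=155/168
  seg 2: a=-4 b=-17/24 c=31/14 d=-289/672
  seg 3: a=0 b=251/84 c=-41/112 d=41/672
S(1/4) = -1637/3584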